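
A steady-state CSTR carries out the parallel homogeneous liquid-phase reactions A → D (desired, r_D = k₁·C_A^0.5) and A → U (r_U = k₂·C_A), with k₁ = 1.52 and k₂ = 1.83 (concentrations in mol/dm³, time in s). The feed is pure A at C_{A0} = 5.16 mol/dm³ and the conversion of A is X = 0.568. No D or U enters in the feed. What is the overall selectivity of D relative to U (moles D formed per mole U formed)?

0.556

Exit C_A = C_{A0}(1−X) = 5.16×0.432 = 2.229 mol/dm³.
A CSTR operates uniformly at the exit composition, giving r_D = 2.269 and r_U = 4.079 (each k·C_A^n at C_A = 2.229).
Overall selectivity = C_D/C_U = r_Dτ/(r_Uτ) = r_D/r_U = 0.556.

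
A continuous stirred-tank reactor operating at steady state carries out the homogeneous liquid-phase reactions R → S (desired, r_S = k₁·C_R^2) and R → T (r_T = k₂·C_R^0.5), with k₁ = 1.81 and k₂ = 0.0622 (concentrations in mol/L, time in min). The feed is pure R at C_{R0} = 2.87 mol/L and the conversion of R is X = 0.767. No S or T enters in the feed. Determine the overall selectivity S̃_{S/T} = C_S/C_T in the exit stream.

15.9

Exit C_R = C_{R0}(1−X) = 2.87×0.233 = 0.6687 mol/L.
In a CSTR the entire volume is at exit conditions, so r_S = 1.81×0.6687^2 = 0.8094 and r_T = 0.0622×0.6687^0.5 = 0.05086.
Overall selectivity = C_S/C_T = r_Sτ/(r_Tτ) = r_S/r_T = 15.9.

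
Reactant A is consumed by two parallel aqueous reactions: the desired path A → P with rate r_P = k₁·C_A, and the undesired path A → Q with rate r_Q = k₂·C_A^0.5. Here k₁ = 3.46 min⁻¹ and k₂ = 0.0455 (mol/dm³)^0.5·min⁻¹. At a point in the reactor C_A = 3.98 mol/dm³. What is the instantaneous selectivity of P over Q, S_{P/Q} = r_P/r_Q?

S_{P/Q} = r_P/r_Q = (k₁·C_A)/(k₂·C_A^0.5) = (k₁/k₂)·C_A^0.5.
= (3.46×3.980) / (0.0455×3.980^0.5) = 13.77/0.09077 = 152.

152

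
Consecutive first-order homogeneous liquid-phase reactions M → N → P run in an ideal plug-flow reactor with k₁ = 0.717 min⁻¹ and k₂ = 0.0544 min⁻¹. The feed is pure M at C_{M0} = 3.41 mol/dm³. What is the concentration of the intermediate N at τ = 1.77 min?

Solving the coupled first-order balances gives C_N(τ) = [k₁/(k₂−k₁)]·C_{M0}·(e^(−k₁τ) − e^(−k₂τ)).
e^(−k₁τ) = e^(−0.717×1.77) = e^(−1.269) = 0.2811; e^(−k₂τ) = e^(−0.09629) = 0.9082.
C_N = 0.717×3.41/(0.0544−0.717) × (0.2811−0.9082) = (-3.690)×(-0.6271) = 2.314 mol/dm³.

2.31 mol/dm³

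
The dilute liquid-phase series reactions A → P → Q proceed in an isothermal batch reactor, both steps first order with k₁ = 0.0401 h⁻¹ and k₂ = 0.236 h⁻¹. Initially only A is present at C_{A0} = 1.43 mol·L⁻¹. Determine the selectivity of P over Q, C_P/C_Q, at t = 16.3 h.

For first-order series with pure A initially, C_P(t) = k₁C_{A0}/(k₂−k₁)·(e^(−k₁t) − e^(−k₂t)).
e^(−k₁t) = e^(−0.0401×16.3) = e^(−0.6536) = 0.5202; e^(−k₂t) = e^(−3.847) = 0.02135.
C_P = 0.0401×1.43/(0.236−0.0401) × (0.5202−0.02135) = 0.2927×0.4988 = 0.1460 mol·L⁻¹.
C_A = C_{A0}e^(−k₁t) = 0.7438 mol·L⁻¹, so C_Q = C_{A0}−C_A−C_P = 0.5402 mol·L⁻¹; C_P/C_Q = 0.270.

0.270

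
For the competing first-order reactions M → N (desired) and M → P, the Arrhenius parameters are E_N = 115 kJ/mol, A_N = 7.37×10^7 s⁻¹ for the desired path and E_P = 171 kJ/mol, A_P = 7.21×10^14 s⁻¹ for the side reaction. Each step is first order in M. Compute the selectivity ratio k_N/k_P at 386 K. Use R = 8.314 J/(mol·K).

3.87

Since both paths have the same order in M, the concentration cancels and S_{N/P} = k_N/k_P = (A_N/A_P)·exp[(E_P−E_N)/(RT)].
(E_P−E_N)/(RT) = (171−115)×10³/(8.314×386) = 56000/3209 = 17.45.
k_N/k_P = (7.37×10^7/7.21×10^14)·exp(17.45) = 1.022×10^-7 × 3.788×10^7 = 3.87.
Since E_N < E_P, lowering the temperature improves selectivity toward N.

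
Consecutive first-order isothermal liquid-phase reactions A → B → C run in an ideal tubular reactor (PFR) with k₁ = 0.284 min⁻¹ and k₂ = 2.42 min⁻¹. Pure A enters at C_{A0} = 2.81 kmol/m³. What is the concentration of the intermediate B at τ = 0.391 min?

For first-order series with pure A initially, C_B(τ) = k₁C_{A0}/(k₂−k₁)·(e^(−k₁τ) − e^(−k₂τ)).
e^(−k₁τ) = e^(−0.284×0.391) = e^(−0.1110) = 0.8949; e^(−k₂τ) = e^(−0.9462) = 0.3882.
C_B = 0.284×2.81/(2.42−0.284) × (0.8949−0.3882) = 0.3736×0.5067 = 0.1893 kmol/m³.

0.189 kmol/m³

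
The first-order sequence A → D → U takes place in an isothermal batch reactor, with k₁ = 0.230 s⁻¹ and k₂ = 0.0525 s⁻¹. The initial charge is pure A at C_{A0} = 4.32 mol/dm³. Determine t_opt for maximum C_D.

Setting dC_D/dt = 0 gives t_opt = ln(k₂/k₁)/(k₂−k₁).
= ln(0.0525/0.230)/(0.0525−0.230) = ln(0.2283)/-0.1775 = -1.477/-0.1775 = 8.32 s.

8.32 s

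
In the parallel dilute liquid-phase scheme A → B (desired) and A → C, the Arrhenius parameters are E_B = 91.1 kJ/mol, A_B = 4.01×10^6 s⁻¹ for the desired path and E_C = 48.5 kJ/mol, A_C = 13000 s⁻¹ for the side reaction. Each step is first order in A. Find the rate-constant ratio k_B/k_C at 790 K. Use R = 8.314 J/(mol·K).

0.470

k_B/k_C = (A_B/A_C)·exp[−(E_B−E_C)/(RT)] = (A_B/A_C)·exp[(E_C−E_B)/(RT)].
(E_C−E_B)/(RT) = (48.5−91.1)×10³/(8.314×790) = -42600/6568 = -6.486.
k_B/k_C = (4.01×10^6/13000)·exp(-6.486) = 308.5 × 0.001525 = 0.470.
Since E_B > E_C, raising the temperature improves selectivity toward B.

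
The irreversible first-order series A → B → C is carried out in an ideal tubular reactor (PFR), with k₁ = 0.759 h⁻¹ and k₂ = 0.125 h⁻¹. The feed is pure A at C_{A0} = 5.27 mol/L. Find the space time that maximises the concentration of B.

2.84 h

For first-order series the maximum of C_B occurs at τ_opt = ln(k₂/k₁)/(k₂−k₁).
= ln(0.125/0.759)/(0.125−0.759) = ln(0.1647)/-0.6340 = -1.804/-0.6340 = 2.84 h.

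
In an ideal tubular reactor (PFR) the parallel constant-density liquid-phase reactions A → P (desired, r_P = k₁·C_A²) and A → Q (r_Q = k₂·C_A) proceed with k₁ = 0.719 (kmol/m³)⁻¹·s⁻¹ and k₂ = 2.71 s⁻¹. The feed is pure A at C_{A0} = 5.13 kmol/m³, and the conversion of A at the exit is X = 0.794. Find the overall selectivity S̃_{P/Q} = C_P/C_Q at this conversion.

C_A = C_{A0}(1−X) = 1.057 kmol/m³.
Along a PFR/batch, dC_Q/dC_A = −r_Q/(r_P+r_Q) = −k₂/(k₂+k₁·C_A).
Integrating from C_{A0} to C_A: C_Q = (2.71/0.719)·ln[(2.71+0.719·5.13)/(2.71+0.719·1.06)] = 3.769·ln(6.398/3.470) = 2.307 kmol/m³.
Then C_P = (C_{A0}−C_A) − C_Q = 4.073 − 2.307 = 1.767 kmol/m³.
S̃_{P/Q} = C_P/C_Q = 1.767/2.307 = 0.766.

0.766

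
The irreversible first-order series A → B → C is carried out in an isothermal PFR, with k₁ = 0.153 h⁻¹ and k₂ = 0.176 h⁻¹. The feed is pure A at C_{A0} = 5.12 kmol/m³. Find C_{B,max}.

For a first-order series the maximum intermediate yield is C_{B,max}/C_{A0} = (k₁/k₂)^[k₂/(k₂−k₁)].
= (0.153/0.176)^(0.176/(0.176−0.153)) = (0.8693)^(7.652) = 0.3424.
C_{B,max} = 0.3424×5.12 = 1.75 kmol/m³.

1.75 kmol/m³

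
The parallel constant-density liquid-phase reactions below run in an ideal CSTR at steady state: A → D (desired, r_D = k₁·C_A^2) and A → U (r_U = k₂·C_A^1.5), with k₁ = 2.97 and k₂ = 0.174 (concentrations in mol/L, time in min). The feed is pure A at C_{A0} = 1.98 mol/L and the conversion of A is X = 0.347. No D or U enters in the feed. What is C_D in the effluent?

Exit C_A = C_{A0}(1−X) = 1.98×0.653 = 1.293 mol/L.
In a CSTR the entire volume is at exit conditions, so r_D = 2.97×1.293^2 = 4.965 and r_U = 0.174×1.293^1.5 = 0.2558.
Fraction of consumed A going to D: r_D/(r_D+r_U) = 0.9510.
C_D = 0.9510·C_{A0}·X = 0.9510×1.98×0.347 = 0.653 mol/L.

0.653 mol/L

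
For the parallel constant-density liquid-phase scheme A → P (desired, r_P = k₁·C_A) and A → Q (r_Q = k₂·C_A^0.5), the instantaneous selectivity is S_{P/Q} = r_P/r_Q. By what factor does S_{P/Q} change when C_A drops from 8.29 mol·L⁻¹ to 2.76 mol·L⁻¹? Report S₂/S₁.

S_{P/Q} = (k₁/k₂)·C_A^0.5, so S₂/S₁ = (C_{A,2}/C_{A,1})^0.5.
= (2.76/8.29)^0.5 = (0.3329)^0.5 = 0.577.
Selectivity toward P falls as C_A falls — high-concentration operation is favoured.

0.577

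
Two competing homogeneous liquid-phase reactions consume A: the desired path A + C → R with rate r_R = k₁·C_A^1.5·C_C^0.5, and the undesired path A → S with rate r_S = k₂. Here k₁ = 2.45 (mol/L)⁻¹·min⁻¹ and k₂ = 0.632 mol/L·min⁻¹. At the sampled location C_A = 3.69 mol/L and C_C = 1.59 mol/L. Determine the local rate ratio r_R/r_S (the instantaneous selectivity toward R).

S_{R/S} = r_R/r_S = (k₁·C_A^1.5·C_C^0.5)/(k₂) = (k₁/k₂)·C_A^1.5·C_C^0.5.
= (2.45×3.690^1.5×1.590^0.5) / (0.632) = 21.90/0.6320 = 34.6.
Since the desired path is higher order in A, keeping C_A high (PFR or concentrated feed) favours R.

34.6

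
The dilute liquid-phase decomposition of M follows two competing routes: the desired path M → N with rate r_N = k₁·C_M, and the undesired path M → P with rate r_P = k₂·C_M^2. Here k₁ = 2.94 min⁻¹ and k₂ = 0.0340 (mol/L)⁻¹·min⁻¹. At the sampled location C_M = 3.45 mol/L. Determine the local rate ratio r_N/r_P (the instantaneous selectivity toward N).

S_{N/P} = r_N/r_P = (k₁·C_M)/(k₂·C_M^2) = (k₁/k₂)·C_M⁻¹.
= (2.94×3.450) / (0.0340×3.450^2) = 10.14/0.4047 = 25.1.

25.1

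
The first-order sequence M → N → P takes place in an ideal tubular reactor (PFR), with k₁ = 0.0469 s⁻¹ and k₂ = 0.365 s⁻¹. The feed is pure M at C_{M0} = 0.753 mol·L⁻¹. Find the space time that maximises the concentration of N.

6.45 s

For first-order series the maximum of C_N occurs at τ_opt = ln(k₂/k₁)/(k₂−k₁).
= ln(0.365/0.0469)/(0.365−0.0469) = ln(7.783)/0.3181 = 2.052/0.3181 = 6.45 s.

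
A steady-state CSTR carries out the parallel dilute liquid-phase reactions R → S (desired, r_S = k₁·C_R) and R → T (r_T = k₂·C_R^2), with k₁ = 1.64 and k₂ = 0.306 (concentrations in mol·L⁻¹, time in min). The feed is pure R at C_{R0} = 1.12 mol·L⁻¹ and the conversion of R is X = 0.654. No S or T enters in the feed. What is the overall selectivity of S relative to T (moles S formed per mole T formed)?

Exit C_R = C_{R0}(1−X) = 1.12×0.346 = 0.3875 mol·L⁻¹.
A CSTR operates uniformly at the exit composition, giving r_S = 0.6355 and r_T = 0.04595 (each k·C_R^n at C_R = 0.3875).
Overall selectivity = C_S/C_T = r_Sτ/(r_Tτ) = r_S/r_T = 13.8.

13.8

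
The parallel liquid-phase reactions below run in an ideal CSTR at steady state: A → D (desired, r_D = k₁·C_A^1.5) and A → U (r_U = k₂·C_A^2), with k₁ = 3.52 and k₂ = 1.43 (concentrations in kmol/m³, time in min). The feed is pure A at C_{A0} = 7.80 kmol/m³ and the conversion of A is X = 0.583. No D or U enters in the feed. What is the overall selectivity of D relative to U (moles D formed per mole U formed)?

Exit C_A = C_{A0}(1−X) = 7.80×0.417 = 3.253 kmol/m³.
A CSTR operates uniformly at the exit composition, giving r_D = 20.65 and r_U = 15.13 (each k·C_A^n at C_A = 3.253).
Overall selectivity = C_D/C_U = r_Dτ/(r_Uτ) = r_D/r_U = 1.36.

1.36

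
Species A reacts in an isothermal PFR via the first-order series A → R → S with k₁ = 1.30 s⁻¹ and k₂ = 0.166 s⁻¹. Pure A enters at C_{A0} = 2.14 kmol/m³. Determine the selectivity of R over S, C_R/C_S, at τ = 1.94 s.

Solving the coupled first-order balances gives C_R(τ) = [k₁/(k₂−k₁)]·C_{A0}·(e^(−k₁τ) − e^(−k₂τ)).
e^(−k₁τ) = e^(−1.30×1.94) = e^(−2.522) = 0.08030; e^(−k₂τ) = e^(−0.3220) = 0.7247.
C_R = 1.30×2.14/(0.166−1.30) × (0.08030−0.7247) = (-2.453)×(-0.6444) = 1.581 kmol/m³.
C_A = C_{A0}e^(−k₁τ) = 0.1718 kmol/m³, so C_S = C_{A0}−C_A−C_R = 0.3874 kmol/m³; C_R/C_S = 4.08.

4.08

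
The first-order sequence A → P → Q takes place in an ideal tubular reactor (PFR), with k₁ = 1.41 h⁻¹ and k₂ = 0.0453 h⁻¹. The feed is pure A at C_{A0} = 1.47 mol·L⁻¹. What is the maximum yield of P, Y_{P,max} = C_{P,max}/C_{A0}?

0.892

Evaluating C_P at τ_opt = ln(k₂/k₁)/(k₂−k₁) gives C_{P,max}/C_{A0} = (k₁/k₂)^[k₂/(k₂−k₁)].
= (1.41/0.0453)^(0.0453/(0.0453−1.41)) = (31.13)^(-0.03319) = 0.8921.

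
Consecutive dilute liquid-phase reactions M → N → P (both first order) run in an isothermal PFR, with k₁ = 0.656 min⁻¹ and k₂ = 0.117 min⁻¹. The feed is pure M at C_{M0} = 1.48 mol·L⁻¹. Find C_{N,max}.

1.02 mol·L⁻¹

Evaluating C_N at τ_opt = ln(k₂/k₁)/(k₂−k₁) gives C_{N,max}/C_{M0} = (k₁/k₂)^[k₂/(k₂−k₁)].
= (0.656/0.117)^(0.117/(0.117−0.656)) = (5.607)^(-0.2171) = 0.6878.
C_{N,max} = 0.6878×1.48 = 1.02 mol·L⁻¹.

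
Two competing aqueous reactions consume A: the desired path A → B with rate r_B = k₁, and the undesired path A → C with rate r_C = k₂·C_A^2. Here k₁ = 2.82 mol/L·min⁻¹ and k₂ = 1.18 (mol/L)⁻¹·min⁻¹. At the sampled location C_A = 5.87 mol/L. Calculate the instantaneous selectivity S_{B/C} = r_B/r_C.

S_{B/C} = r_B/r_C = (k₁)/(k₂·C_A^2) = (k₁/k₂)·C_A^-2.
= (2.82) / (1.18×5.870^2) = 2.820/40.66 = 0.0694.

0.0694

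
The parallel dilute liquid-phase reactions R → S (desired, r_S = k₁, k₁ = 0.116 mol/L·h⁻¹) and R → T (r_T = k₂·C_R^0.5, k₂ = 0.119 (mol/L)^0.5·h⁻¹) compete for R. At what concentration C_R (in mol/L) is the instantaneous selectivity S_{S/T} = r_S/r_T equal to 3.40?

S_{S/T} = (k₁/k₂)·C_R^-0.5 ⇒ C_R = (S·k₂/k₁)^(-2).
= (3.40×0.119/0.116)^(-2) = (3.488)^(-2) = 0.0822 mol/L.

0.0822 mol/L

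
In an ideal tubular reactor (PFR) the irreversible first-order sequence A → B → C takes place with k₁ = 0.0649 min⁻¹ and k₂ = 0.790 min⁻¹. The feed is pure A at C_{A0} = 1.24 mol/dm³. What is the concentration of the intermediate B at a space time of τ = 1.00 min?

0.0536 mol/dm³

The intermediate concentration in a first-order A→B→C sequence is C_B = k₁C_{A0}(e^(−k₁τ) − e^(−k₂τ))/(k₂−k₁).
e^(−k₁τ) = e^(−0.0649×1.00) = e^(−0.06490) = 0.9372; e^(−k₂τ) = e^(−0.7900) = 0.4538.
C_B = 0.0649×1.24/(0.790−0.0649) × (0.9372−0.4538) = 0.1110×0.4833 = 0.05364 mol/dm³.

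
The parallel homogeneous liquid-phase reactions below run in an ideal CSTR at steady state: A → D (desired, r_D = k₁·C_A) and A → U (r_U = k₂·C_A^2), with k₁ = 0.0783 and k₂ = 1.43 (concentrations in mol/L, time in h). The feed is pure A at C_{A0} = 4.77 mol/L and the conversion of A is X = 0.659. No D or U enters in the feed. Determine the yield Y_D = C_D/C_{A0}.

0.0215

Exit C_A = C_{A0}(1−X) = 4.77×0.341 = 1.627 mol/L.
Rates in a CSTR are evaluated at the outlet concentration: r_D = 0.0783×1.627 = 0.1274, r_U = 1.43×1.627^2 = 3.783.
Fraction of consumed A going to D: r_D/(r_D+r_U) = 0.03257.
C_D = 0.03257·C_{A0}·X = 0.03257×4.77×0.659 = 0.102 mol/L; Y_D = C_D/C_{A0} = 0.0215.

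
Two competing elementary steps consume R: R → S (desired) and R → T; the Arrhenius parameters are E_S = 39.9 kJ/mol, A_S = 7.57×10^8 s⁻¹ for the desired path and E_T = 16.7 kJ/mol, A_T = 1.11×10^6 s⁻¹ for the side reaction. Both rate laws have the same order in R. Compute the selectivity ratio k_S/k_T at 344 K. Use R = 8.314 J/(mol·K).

With equal orders, S_{S/T} = k_S/k_T = (A_S/A_T)·exp[(E_T−E_S)/(RT)].
(E_T−E_S)/(RT) = (16.7−39.9)×10³/(8.314×344) = -23200/2860 = -8.112.
k_S/k_T = (7.57×10^8/1.11×10^6)·exp(-8.112) = 682.0 × 3.000×10^-4 = 0.205.
Since E_S > E_T, raising the temperature improves selectivity toward S.

0.205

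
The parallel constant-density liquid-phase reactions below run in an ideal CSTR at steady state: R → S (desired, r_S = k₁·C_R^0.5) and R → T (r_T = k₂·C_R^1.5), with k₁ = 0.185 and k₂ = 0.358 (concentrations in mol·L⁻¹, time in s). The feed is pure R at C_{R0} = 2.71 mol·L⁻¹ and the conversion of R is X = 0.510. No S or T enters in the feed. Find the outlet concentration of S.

Exit C_R = C_{R0}(1−X) = 2.71×0.490 = 1.328 mol·L⁻¹.
A CSTR operates uniformly at the exit composition, giving r_S = 0.2132 and r_T = 0.5478 (each k·C_R^n at C_R = 1.328).
Fraction of consumed R going to S: r_S/(r_S+r_T) = 0.2801.
C_S = 0.2801·C_{R0}·X = 0.2801×2.71×0.510 = 0.387 mol·L⁻¹.

0.387 mol·L⁻¹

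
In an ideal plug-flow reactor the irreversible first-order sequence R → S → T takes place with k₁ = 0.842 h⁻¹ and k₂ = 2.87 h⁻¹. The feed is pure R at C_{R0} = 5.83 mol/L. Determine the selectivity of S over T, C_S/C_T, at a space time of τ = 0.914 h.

For first-order series with pure R initially, C_S(τ) = k₁C_{R0}/(k₂−k₁)·(e^(−k₁τ) − e^(−k₂τ)).
e^(−k₁τ) = e^(−0.842×0.914) = e^(−0.7696) = 0.4632; e^(−k₂τ) = e^(−2.623) = 0.07257.
C_S = 0.842×5.83/(2.87−0.842) × (0.4632−0.07257) = 2.421×0.3906 = 0.9455 mol/L.
C_R = C_{R0}e^(−k₁τ) = 2.700 mol/L, so C_T = C_{R0}−C_R−C_S = 2.184 mol/L; C_S/C_T = 0.433.

0.433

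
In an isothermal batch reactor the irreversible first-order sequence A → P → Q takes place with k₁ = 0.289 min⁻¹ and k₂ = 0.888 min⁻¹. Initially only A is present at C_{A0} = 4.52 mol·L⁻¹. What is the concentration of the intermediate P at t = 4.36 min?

For first-order series with pure A initially, C_P(t) = k₁C_{A0}/(k₂−k₁)·(e^(−k₁t) − e^(−k₂t)).
e^(−k₁t) = e^(−0.289×4.36) = e^(−1.260) = 0.2836; e^(−k₂t) = e^(−3.872) = 0.02082.
C_P = 0.289×4.52/(0.888−0.289) × (0.2836−0.02082) = 2.181×0.2628 = 0.5731 mol·L⁻¹.

0.573 mol·L⁻¹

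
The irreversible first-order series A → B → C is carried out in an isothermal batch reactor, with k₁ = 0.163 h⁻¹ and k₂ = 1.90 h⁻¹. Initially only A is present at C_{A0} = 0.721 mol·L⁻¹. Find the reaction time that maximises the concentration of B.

Setting dC_B/dt = 0 gives t_opt = ln(k₂/k₁)/(k₂−k₁).
= ln(1.90/0.163)/(1.90−0.163) = ln(11.66)/1.737 = 2.456/1.737 = 1.41 h.

1.41 h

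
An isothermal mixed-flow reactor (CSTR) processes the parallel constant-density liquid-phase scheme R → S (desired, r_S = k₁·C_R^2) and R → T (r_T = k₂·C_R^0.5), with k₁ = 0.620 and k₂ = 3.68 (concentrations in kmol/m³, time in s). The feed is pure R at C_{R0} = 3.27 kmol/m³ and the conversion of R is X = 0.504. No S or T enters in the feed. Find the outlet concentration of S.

Exit C_R = C_{R0}(1−X) = 3.27×0.496 = 1.622 kmol/m³.
In a CSTR the entire volume is at exit conditions, so r_S = 0.620×1.622^2 = 1.631 and r_T = 3.68×1.622^0.5 = 4.687.
Fraction of consumed R going to S: r_S/(r_S+r_T) = 0.2582.
C_S = 0.2582·C_{R0}·X = 0.2582×3.27×0.504 = 0.425 kmol/m³.

0.425 kmol/m³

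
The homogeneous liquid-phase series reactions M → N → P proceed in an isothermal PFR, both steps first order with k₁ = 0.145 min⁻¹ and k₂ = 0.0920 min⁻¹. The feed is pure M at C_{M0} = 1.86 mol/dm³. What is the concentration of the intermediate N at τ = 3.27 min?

The intermediate concentration in a first-order A→B→C sequence is C_N = k₁C_{M0}(e^(−k₁τ) − e^(−k₂τ))/(k₂−k₁).
e^(−k₁τ) = e^(−0.145×3.27) = e^(−0.4741) = 0.6224; e^(−k₂τ) = e^(−0.3008) = 0.7402.
C_N = 0.145×1.86/(0.0920−0.145) × (0.6224−0.7402) = (-5.089)×(-0.1178) = 0.5994 mol/dm³.

0.599 mol/dm³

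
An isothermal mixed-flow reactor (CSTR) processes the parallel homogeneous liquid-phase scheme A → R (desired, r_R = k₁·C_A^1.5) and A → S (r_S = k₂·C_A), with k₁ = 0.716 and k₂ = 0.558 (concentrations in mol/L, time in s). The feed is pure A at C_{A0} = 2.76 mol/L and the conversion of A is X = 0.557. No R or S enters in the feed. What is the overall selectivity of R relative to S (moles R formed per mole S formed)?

1.42

Exit C_A = C_{A0}(1−X) = 2.76×0.443 = 1.223 mol/L.
Rates in a CSTR are evaluated at the outlet concentration: r_R = 0.716×1.223^1.5 = 0.9680, r_S = 0.558×1.223 = 0.6823.
Overall selectivity = C_R/C_S = r_Rτ/(r_Sτ) = r_R/r_S = 1.42.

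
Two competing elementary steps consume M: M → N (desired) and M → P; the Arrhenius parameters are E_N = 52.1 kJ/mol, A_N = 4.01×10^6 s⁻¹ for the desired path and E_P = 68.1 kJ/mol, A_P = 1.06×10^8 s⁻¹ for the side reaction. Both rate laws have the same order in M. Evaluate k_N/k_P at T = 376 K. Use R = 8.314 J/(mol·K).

6.32

Since both paths have the same order in M, the concentration cancels and S_{N/P} = k_N/k_P = (A_N/A_P)·exp[(E_P−E_N)/(RT)].
(E_P−E_N)/(RT) = (68.1−52.1)×10³/(8.314×376) = 16000/3126 = 5.118.
k_N/k_P = (4.01×10^6/1.06×10^8)·exp(5.118) = 0.03783 × 167.0 = 6.32.
Since E_N < E_P, lowering the temperature improves selectivity toward N.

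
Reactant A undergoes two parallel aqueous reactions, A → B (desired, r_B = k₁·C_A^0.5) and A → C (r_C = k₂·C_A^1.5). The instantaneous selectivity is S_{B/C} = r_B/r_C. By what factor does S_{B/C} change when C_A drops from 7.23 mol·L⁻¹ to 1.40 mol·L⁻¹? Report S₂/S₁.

S_{B/C} = (k₁/k₂)·C_A⁻¹, so S₂/S₁ = (C_{A,2}/C_{A,1})⁻¹.
= 7.23/1.40 = 5.16.

5.16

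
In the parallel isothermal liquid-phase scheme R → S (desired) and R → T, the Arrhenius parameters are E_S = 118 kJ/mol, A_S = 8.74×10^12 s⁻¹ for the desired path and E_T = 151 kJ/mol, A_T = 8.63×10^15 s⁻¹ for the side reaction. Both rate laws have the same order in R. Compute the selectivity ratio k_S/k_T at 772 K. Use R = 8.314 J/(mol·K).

0.173

Since both paths have the same order in R, the concentration cancels and S_{S/T} = k_S/k_T = (A_S/A_T)·exp[(E_T−E_S)/(RT)].
(E_T−E_S)/(RT) = (151−118)×10³/(8.314×772) = 33000/6418 = 5.141.
k_S/k_T = (8.74×10^12/8.63×10^15)·exp(5.141) = 0.001013 × 171.0 = 0.173.
Since E_S < E_T, lowering the temperature improves selectivity toward S.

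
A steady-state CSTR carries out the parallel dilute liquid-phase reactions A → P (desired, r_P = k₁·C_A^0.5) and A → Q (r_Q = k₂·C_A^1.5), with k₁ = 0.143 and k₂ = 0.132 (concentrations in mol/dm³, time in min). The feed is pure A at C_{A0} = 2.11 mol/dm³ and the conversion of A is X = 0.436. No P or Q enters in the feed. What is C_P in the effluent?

0.438 mol/dm³

Exit C_A = C_{A0}(1−X) = 2.11×0.564 = 1.190 mol/dm³.
In a CSTR the entire volume is at exit conditions, so r_P = 0.143×1.190^0.5 = 0.1560 and r_Q = 0.132×1.190^1.5 = 0.1714.
Fraction of consumed A going to P: r_P/(r_P+r_Q) = 0.4765.
C_P = 0.4765·C_{A0}·X = 0.4765×2.11×0.436 = 0.438 mol/dm³.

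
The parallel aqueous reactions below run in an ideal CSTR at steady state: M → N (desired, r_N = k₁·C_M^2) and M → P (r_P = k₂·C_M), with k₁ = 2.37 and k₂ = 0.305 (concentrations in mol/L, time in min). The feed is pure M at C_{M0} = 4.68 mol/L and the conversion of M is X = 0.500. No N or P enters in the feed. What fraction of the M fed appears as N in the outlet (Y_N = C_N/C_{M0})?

0.474

Exit C_M = C_{M0}(1−X) = 4.68×0.500 = 2.340 mol/L.
Rates in a CSTR are evaluated at the outlet concentration: r_N = 2.37×2.340^2 = 12.98, r_P = 0.305×2.340 = 0.7137.
Fraction of consumed M going to N: r_N/(r_N+r_P) = 0.9479.
C_N = 0.9479·C_{M0}·X = 0.9479×4.68×0.500 = 2.22 mol/L; Y_N = C_N/C_{M0} = 0.474.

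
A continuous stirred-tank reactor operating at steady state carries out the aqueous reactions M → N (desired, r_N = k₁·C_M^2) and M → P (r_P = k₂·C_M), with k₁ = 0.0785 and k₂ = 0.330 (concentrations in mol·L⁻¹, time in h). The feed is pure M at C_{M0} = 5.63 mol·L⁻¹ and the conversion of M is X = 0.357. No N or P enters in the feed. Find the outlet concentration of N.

0.930 mol·L⁻¹

Exit C_M = C_{M0}(1−X) = 5.63×0.643 = 3.620 mol·L⁻¹.
Rates in a CSTR are evaluated at the outlet concentration: r_N = 0.0785×3.620^2 = 1.029, r_P = 0.330×3.620 = 1.195.
Fraction of consumed M going to N: r_N/(r_N+r_P) = 0.4627.
C_N = 0.4627·C_{M0}·X = 0.4627×5.63×0.357 = 0.930 mol·L⁻¹.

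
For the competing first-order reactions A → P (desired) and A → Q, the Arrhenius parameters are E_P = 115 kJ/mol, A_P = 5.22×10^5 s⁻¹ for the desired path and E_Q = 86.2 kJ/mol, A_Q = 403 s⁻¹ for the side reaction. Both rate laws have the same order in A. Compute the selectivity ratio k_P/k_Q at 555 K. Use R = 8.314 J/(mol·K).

k_P/k_Q = (A_P/A_Q)·exp[−(E_P−E_Q)/(RT)] = (A_P/A_Q)·exp[(E_Q−E_P)/(RT)].
(E_Q−E_P)/(RT) = (86.2−115)×10³/(8.314×555) = -28800/4614 = -6.242.
k_P/k_Q = (5.22×10^5/403)·exp(-6.242) = 1295 × 0.001947 = 2.52.

2.52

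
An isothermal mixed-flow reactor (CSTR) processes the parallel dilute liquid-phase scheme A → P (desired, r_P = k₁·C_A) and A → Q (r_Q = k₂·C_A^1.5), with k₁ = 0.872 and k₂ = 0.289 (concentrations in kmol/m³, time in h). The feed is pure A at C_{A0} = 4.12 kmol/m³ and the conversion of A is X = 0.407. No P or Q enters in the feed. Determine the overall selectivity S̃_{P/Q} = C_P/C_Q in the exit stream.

1.93

Exit C_A = C_{A0}(1−X) = 4.12×0.593 = 2.443 kmol/m³.
Rates in a CSTR are evaluated at the outlet concentration: r_P = 0.872×2.443 = 2.130, r_Q = 0.289×2.443^1.5 = 1.104.
Overall selectivity = C_P/C_Q = r_Pτ/(r_Qτ) = r_P/r_Q = 1.93.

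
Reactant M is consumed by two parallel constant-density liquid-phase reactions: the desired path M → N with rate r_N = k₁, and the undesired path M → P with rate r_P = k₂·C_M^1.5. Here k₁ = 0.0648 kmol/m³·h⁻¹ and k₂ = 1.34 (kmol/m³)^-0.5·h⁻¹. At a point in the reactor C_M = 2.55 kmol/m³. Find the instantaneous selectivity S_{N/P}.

S_{N/P} = r_N/r_P = (k₁)/(k₂·C_M^1.5) = (k₁/k₂)·C_M^-1.5.
= (0.0648) / (1.34×2.550^1.5) = 0.06480/5.457 = 0.0119.
The undesired path is higher order in M, so low C_M (CSTR or dilute feed) favours N.

0.0119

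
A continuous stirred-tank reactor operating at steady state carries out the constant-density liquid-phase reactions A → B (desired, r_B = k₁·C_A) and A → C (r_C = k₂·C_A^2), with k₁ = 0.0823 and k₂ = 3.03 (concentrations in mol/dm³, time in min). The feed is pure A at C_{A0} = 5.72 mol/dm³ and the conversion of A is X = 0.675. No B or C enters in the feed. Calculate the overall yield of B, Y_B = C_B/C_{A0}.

0.00972

Exit C_A = C_{A0}(1−X) = 5.72×0.325 = 1.859 mol/dm³.
A CSTR operates uniformly at the exit composition, giving r_B = 0.1530 and r_C = 10.47 (each k·C_A^n at C_A = 1.859).
Fraction of consumed A going to B: r_B/(r_B+r_C) = 0.01440.
C_B = 0.01440·C_{A0}·X = 0.01440×5.72×0.675 = 0.0556 mol/dm³; Y_B = C_B/C_{A0} = 0.00972.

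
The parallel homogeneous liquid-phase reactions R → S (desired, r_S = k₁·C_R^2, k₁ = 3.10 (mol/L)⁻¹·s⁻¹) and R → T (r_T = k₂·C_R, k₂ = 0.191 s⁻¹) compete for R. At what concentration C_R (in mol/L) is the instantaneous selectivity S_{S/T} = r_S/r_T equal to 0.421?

S_{S/T} = (k₁/k₂)·C_R ⇒ C_R = S·k₂/k₁.
= 0.421×0.191/3.10 = 0.0259 mol/L.

0.0259 mol/L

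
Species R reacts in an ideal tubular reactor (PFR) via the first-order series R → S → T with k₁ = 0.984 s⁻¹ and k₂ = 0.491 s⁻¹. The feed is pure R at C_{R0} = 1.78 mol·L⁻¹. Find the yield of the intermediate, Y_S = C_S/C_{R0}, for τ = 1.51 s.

For first-order series with pure R initially, C_S(τ) = k₁C_{R0}/(k₂−k₁)·(e^(−k₁τ) − e^(−k₂τ)).
e^(−k₁τ) = e^(−0.984×1.51) = e^(−1.486) = 0.2263; e^(−k₂τ) = e^(−0.7414) = 0.4764.
C_S = 0.984×1.78/(0.491−0.984) × (0.2263−0.4764) = (-3.553)×(-0.2501) = 0.8887 mol·L⁻¹.
Y_S = C_S/C_{R0} = 0.8887/1.78 = 0.499.

0.499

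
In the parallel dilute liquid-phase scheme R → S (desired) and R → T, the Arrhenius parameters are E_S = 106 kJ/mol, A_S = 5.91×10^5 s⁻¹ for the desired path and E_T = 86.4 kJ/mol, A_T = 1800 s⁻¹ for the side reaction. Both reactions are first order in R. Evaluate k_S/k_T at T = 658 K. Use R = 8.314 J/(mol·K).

Since both paths have the same order in R, the concentration cancels and S_{S/T} = k_S/k_T = (A_S/A_T)·exp[(E_T−E_S)/(RT)].
(E_T−E_S)/(RT) = (86.4−106)×10³/(8.314×658) = -19600/5471 = -3.583.
k_S/k_T = (5.91×10^5/1800)·exp(-3.583) = 328.3 × 0.02780 = 9.13.

9.13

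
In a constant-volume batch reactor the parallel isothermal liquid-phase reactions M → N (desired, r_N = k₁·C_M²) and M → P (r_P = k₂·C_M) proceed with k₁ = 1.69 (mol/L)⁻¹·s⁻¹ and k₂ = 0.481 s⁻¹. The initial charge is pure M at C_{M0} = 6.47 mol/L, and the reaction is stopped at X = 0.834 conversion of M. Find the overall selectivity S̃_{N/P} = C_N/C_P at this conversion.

C_M = C_{M0}(1−X) = 1.074 mol/L.
Along a PFR/batch, dC_P/dC_M = −r_P/(r_N+r_P) = −k₂/(k₂+k₁·C_M).
Integrating from C_{M0} to C_M: C_P = (0.481/1.69)·ln[(0.481+1.69·6.47)/(0.481+1.69·1.07)] = 0.2846·ln(11.42/2.296) = 0.4565 mol/L.
Then C_N = (C_{M0}−C_M) − C_P = 5.396 − 0.4565 = 4.940 mol/L.
S̃_{N/P} = C_N/C_P = 4.940/0.4565 = 10.8.

10.8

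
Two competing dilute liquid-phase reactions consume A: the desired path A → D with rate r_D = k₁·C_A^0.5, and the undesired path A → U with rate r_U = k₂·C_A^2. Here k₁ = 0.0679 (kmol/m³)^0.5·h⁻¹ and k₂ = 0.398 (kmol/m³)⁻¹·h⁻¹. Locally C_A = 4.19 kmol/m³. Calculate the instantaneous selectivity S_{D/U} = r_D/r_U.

0.0199

S_{D/U} = r_D/r_U = (k₁·C_A^0.5)/(k₂·C_A^2) = (k₁/k₂)·C_A^-1.5.
= (0.0679×4.190^0.5) / (0.398×4.190^2) = 0.1390/6.987 = 0.0199.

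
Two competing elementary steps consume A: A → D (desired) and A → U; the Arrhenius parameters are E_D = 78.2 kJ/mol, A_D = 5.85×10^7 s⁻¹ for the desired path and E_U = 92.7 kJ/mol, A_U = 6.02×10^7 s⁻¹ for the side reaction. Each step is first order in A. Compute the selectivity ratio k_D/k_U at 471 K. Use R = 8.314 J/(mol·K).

With equal orders, S_{D/U} = k_D/k_U = (A_D/A_U)·exp[(E_U−E_D)/(RT)].
(E_U−E_D)/(RT) = (92.7−78.2)×10³/(8.314×471) = 14500/3916 = 3.703.
k_D/k_U = (5.85×10^7/6.02×10^7)·exp(3.703) = 0.9718 × 40.56 = 39.4.
Since E_D < E_U, lowering the temperature improves selectivity toward D.

39.4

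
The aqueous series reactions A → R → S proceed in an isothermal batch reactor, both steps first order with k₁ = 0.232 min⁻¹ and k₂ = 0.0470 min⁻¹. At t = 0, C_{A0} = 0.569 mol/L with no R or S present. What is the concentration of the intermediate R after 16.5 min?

0.313 mol/L

For first-order series with pure A initially, C_R(t) = k₁C_{A0}/(k₂−k₁)·(e^(−k₁t) − e^(−k₂t)).
e^(−k₁t) = e^(−0.232×16.5) = e^(−3.828) = 0.02175; e^(−k₂t) = e^(−0.7755) = 0.4605.
C_R = 0.232×0.569/(0.0470−0.232) × (0.02175−0.4605) = (-0.7136)×(-0.4387) = 0.3131 mol/L.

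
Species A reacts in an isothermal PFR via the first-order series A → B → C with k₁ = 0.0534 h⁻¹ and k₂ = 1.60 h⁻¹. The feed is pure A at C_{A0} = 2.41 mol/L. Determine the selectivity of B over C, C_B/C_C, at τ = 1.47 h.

0.611

Solving the coupled first-order balances gives C_B(τ) = [k₁/(k₂−k₁)]·C_{A0}·(e^(−k₁τ) − e^(−k₂τ)).
e^(−k₁τ) = e^(−0.0534×1.47) = e^(−0.07850) = 0.9245; e^(−k₂τ) = e^(−2.352) = 0.09518.
C_B = 0.0534×2.41/(1.60−0.0534) × (0.9245−0.09518) = 0.08321×0.8293 = 0.06901 mol/L.
C_A = C_{A0}e^(−k₁τ) = 2.228 mol/L, so C_C = C_{A0}−C_A−C_B = 0.1129 mol/L; C_B/C_C = 0.611.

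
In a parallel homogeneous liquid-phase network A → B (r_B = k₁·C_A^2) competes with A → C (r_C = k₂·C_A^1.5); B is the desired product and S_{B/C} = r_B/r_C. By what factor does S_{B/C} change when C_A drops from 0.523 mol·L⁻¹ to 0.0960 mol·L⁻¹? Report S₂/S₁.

S_{B/C} = (k₁/k₂)·C_A^0.5, so S₂/S₁ = (C_{A,2}/C_{A,1})^0.5.
= (0.0960/0.523)^0.5 = (0.1836)^0.5 = 0.428.
Selectivity toward B falls as C_A falls — high-concentration operation is favoured.

0.428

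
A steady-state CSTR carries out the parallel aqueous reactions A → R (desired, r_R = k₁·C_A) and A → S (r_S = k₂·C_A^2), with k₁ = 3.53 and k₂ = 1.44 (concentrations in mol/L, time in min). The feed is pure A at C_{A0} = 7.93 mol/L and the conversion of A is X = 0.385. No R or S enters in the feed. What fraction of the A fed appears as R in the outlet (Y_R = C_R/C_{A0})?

0.129

Exit C_A = C_{A0}(1−X) = 7.93×0.615 = 4.877 mol/L.
In a CSTR the entire volume is at exit conditions, so r_R = 3.53×4.877 = 17.22 and r_S = 1.44×4.877^2 = 34.25.
Fraction of consumed A going to R: r_R/(r_R+r_S) = 0.3345.
C_R = 0.3345·C_{A0}·X = 0.3345×7.93×0.385 = 1.02 mol/L; Y_R = C_R/C_{A0} = 0.129.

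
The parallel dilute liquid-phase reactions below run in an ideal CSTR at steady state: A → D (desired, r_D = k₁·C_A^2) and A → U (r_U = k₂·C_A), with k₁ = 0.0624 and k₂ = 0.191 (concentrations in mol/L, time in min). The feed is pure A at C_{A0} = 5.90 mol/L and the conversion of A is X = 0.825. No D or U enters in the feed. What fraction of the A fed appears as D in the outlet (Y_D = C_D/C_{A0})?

Exit C_A = C_{A0}(1−X) = 5.90×0.175 = 1.033 mol/L.
A CSTR operates uniformly at the exit composition, giving r_D = 0.06652 and r_U = 0.1972 (each k·C_A^n at C_A = 1.033).
Fraction of consumed A going to D: r_D/(r_D+r_U) = 0.2522.
C_D = 0.2522·C_{A0}·X = 0.2522×5.90×0.825 = 1.23 mol/L; Y_D = C_D/C_{A0} = 0.208.

0.208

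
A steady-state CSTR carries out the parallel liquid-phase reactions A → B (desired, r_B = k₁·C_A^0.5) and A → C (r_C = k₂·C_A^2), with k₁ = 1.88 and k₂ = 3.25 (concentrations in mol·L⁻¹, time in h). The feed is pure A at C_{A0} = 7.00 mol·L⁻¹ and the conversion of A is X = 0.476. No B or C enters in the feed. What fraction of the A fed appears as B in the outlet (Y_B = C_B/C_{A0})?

Exit C_A = C_{A0}(1−X) = 7.00×0.524 = 3.668 mol·L⁻¹.
In a CSTR the entire volume is at exit conditions, so r_B = 1.88×3.668^0.5 = 3.601 and r_C = 3.25×3.668^2 = 43.73.
Fraction of consumed A going to B: r_B/(r_B+r_C) = 0.07608.
C_B = 0.07608·C_{A0}·X = 0.07608×7.00×0.476 = 0.253 mol·L⁻¹; Y_B = C_B/C_{A0} = 0.0362.

0.0362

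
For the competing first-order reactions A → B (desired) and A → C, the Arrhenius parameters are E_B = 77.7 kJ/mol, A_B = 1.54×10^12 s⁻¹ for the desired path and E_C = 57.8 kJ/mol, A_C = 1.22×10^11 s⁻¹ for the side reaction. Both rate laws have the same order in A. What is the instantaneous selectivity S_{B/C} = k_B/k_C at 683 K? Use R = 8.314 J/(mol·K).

Since both paths have the same order in A, the concentration cancels and S_{B/C} = k_B/k_C = (A_B/A_C)·exp[(E_C−E_B)/(RT)].
(E_C−E_B)/(RT) = (57.8−77.7)×10³/(8.314×683) = -19900/5678 = -3.504.
k_B/k_C = (1.54×10^12/1.22×10^11)·exp(-3.504) = 12.62 × 0.03006 = 0.379.
Since E_B > E_C, raising the temperature improves selectivity toward B.

0.379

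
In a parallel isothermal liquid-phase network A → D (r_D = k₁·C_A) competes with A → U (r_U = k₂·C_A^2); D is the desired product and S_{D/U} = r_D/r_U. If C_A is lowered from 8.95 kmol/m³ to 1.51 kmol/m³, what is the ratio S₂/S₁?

S_{D/U} = (k₁/k₂)·C_A⁻¹, so S₂/S₁ = (C_{A,2}/C_{A,1})⁻¹.
= 8.95/1.51 = 5.93.

5.93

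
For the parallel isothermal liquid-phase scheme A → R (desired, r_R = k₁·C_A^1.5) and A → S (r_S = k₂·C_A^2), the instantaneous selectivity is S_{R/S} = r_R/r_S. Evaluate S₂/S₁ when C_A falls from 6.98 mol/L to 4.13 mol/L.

S_{R/S} = (k₁/k₂)·C_A^-0.5, so S₂/S₁ = (C_{A,2}/C_{A,1})^-0.5.
= (4.13/6.98)^(-0.5) = (0.5917)^(-0.5) = 1.30.
Selectivity toward R rises as C_A falls — low-concentration operation is favoured.

1.30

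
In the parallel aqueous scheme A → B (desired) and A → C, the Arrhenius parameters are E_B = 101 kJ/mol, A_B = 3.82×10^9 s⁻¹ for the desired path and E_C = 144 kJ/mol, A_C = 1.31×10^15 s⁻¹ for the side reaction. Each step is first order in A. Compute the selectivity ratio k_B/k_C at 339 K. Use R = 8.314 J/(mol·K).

12.3

k_B/k_C = (A_B/A_C)·exp[−(E_B−E_C)/(RT)] = (A_B/A_C)·exp[(E_C−E_B)/(RT)].
(E_C−E_B)/(RT) = (144−101)×10³/(8.314×339) = 43000/2818 = 15.26.
k_B/k_C = (3.82×10^9/1.31×10^15)·exp(15.26) = 2.916×10^-6 × 4.225×10^6 = 12.3.
Since E_B < E_C, lowering the temperature improves selectivity toward B.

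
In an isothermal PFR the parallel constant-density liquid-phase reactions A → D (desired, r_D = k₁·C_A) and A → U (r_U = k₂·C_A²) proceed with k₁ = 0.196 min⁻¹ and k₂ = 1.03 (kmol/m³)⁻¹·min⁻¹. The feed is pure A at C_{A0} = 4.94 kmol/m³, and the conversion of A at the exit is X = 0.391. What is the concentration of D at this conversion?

C_A = C_{A0}(1−X) = 3.008 kmol/m³.
Along a PFR/batch, dC_D/dC_A = −r_D/(r_D+r_U) = −k₁/(k₁+k₂·C_A).
Integrating from C_{A0} to C_A: C_D = (0.196/1.03)·ln[(0.196+1.03·4.94)/(0.196+1.03·3.01)] = 0.1903·ln(5.284/3.295) = 0.08989 kmol/m³.

0.0899 kmol/m³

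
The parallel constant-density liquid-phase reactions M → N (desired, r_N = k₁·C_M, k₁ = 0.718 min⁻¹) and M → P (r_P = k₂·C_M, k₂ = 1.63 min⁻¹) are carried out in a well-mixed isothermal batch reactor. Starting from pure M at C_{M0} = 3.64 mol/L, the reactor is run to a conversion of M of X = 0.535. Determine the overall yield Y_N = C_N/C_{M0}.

C_M = C_{M0}(1−X) = 1.693 mol/L.
Both paths are first order in M, so the instantaneous fraction to N is constant: dC_N/d(−C_M) = k₁/(k₁+k₂) = 0.3058.
C_N = 0.3058·(C_{M0}−C_M) = 0.3058×1.947 = 0.595 mol/L.
Y_N = C_N/C_{M0} = 0.5955/3.64 = 0.164.

0.164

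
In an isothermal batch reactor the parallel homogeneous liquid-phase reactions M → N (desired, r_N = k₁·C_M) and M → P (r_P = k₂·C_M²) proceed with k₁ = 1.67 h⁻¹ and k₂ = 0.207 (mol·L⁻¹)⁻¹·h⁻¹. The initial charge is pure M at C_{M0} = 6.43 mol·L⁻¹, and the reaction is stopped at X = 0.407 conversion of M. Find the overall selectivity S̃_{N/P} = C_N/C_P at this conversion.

1.59

C_M = C_{M0}(1−X) = 3.813 mol·L⁻¹.
Along a PFR/batch, dC_N/dC_M = −r_N/(r_N+r_P) = −k₁/(k₁+k₂·C_M).
Integrating from C_{M0} to C_M: C_N = (1.67/0.207)·ln[(1.67+0.207·6.43)/(1.67+0.207·3.81)] = 8.068·ln(3.001/2.459) = 1.606 mol·L⁻¹.
C_P = (C_{M0}−C_M)−C_N = 1.011 mol·L⁻¹; S̃_{N/P} = 1.606/1.011 = 1.59.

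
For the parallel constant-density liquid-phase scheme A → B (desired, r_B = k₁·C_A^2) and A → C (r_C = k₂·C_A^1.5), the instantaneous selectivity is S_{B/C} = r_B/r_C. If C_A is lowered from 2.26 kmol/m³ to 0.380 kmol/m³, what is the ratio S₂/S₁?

0.410

S_{B/C} = (k₁/k₂)·C_A^0.5, so S₂/S₁ = (C_{A,2}/C_{A,1})^0.5.
= (0.380/2.26)^0.5 = (0.1681)^0.5 = 0.410.
Selectivity toward B falls as C_A falls — high-concentration operation is favoured.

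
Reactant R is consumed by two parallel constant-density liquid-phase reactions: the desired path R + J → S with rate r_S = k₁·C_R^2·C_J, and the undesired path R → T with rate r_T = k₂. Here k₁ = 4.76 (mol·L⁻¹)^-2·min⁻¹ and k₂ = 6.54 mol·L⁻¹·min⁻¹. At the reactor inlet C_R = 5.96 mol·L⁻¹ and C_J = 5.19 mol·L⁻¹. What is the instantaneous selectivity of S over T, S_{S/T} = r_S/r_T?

134

S_{S/T} = r_S/r_T = (k₁·C_R^2·C_J)/(k₂) = (k₁/k₂)·C_R^2·C_J.
= (4.76×5.960^2×5.190) / (6.54) = 877.5/6.540 = 134.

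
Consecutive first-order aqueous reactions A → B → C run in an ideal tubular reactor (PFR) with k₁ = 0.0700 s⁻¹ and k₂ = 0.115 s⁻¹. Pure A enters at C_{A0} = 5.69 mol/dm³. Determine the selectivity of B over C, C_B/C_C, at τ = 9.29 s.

1.38

The intermediate concentration in a first-order A→B→C sequence is C_B = k₁C_{A0}(e^(−k₁τ) − e^(−k₂τ))/(k₂−k₁).
e^(−k₁τ) = e^(−0.0700×9.29) = e^(−0.6503) = 0.5219; e^(−k₂τ) = e^(−1.068) = 0.3436.
C_B = 0.0700×5.69/(0.115−0.0700) × (0.5219−0.3436) = 8.851×0.1783 = 1.578 mol/dm³.
C_A = C_{A0}e^(−k₁τ) = 2.970 mol/dm³, so C_C = C_{A0}−C_A−C_B = 1.142 mol/dm³; C_B/C_C = 1.38.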